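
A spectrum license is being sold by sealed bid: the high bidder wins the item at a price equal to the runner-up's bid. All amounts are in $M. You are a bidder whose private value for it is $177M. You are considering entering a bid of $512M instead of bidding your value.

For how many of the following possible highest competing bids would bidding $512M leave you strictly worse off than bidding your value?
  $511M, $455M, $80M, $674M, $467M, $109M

3

The deviation hurts exactly when the highest competing bid lies strictly between $177M and $512M — overbidding then wins at a price above your value.
$511M: inside the interval → strictly worse (loss $334M).
$455M: inside the interval → strictly worse (loss $278M).
$80M: below both → same outcome either way.
$674M: above both → same outcome either way.
$467M: inside the interval → strictly worse (loss $290M).
$109M: below both → same outcome either way.
Count: 3.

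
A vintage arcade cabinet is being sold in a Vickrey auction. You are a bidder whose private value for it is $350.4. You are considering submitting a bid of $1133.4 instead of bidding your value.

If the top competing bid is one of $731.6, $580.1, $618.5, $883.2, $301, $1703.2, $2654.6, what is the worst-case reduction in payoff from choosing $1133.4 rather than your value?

$731.6: truthful gives $0, deviation gives −$381.2 → loss $381.2.
$580.1: truthful gives $0, deviation gives −$229.7 → loss $229.7.
$618.5: truthful gives $0, deviation gives −$268.1 → loss $268.1.
$883.2: truthful gives $0, deviation gives −$532.8 → loss $532.8.
$301: same outcome either way → loss $0.
$1703.2: same outcome either way → loss $0.
$2654.6: same outcome either way → loss $0.
Maximum loss: $532.8.

$532.8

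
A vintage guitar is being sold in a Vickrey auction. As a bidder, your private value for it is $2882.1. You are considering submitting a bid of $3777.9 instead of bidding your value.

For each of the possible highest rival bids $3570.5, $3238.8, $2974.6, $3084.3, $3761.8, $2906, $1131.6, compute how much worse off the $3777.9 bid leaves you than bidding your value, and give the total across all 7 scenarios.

$2243.4

The deviation costs you only when the competing bid falls strictly between $2882.1 and $3777.9; elsewhere both bids give the same outcome.
$3570.5: truthful payoff $0, deviation payoff −$688.4 → loss $688.4.
$3238.8: truthful payoff $0, deviation payoff −$356.7 → loss $356.7.
$2974.6: truthful payoff $0, deviation payoff −$92.5 → loss $92.5.
$3084.3: truthful payoff $0, deviation payoff −$202.2 → loss $202.2.
$3761.8: truthful payoff $0, deviation payoff −$879.7 → loss $879.7.
$2906: truthful payoff $0, deviation payoff −$23.9 → loss $23.9.
$1131.6: outcomes coincide → loss $0.
Total loss = $688.4 + $356.7 + $92.5 + $202.2 + $879.7 + $23.9 = $2243.4.
Truthful bidding weakly dominates here: raising your bid can only win items priced above your value, and lowering it can only forfeit items priced below.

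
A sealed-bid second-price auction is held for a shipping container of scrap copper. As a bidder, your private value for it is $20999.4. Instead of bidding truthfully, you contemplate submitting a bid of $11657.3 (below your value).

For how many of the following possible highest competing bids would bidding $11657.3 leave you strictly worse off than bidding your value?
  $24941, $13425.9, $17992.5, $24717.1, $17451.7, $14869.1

The deviation hurts exactly when the highest competing bid lies strictly between $11657.3 and $20999.4 — underbidding then forfeits a profitable win.
$24941: above both → same outcome either way.
$13425.9: inside the interval → strictly worse (loss $7573.5).
$17992.5: inside the interval → strictly worse (loss $3006.9).
$24717.1: above both → same outcome either way.
$17451.7: inside the interval → strictly worse (loss $3547.7).
$14869.1: inside the interval → strictly worse (loss $6130.3).
Count: 4.

4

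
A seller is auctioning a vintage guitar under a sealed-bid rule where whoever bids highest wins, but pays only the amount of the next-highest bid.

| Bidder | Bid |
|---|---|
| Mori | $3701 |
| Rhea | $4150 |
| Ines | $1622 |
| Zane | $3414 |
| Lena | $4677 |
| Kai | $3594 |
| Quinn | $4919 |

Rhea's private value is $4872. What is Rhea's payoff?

$0

Highest bid: Quinn at $4919, so Quinn wins.
Second-highest bid: Lena at $4677 — that is the price the winner pays.
Rhea did not win, so Rhea pays nothing and receives nothing: payoff $0.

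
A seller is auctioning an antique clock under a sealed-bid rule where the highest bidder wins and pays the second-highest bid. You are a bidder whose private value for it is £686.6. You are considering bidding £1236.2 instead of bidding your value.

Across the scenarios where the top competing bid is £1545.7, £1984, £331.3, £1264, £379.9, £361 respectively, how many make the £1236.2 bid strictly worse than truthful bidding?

0

The deviation hurts exactly when the highest competing bid lies strictly between £686.6 and £1236.2 — overbidding then wins at a price above your value.
£1545.7: above both → same outcome either way.
£1984: above both → same outcome either way.
£331.3: below both → same outcome either way.
£1264: above both → same outcome either way.
£379.9: below both → same outcome either way.
£361: below both → same outcome either way.
Count: 0.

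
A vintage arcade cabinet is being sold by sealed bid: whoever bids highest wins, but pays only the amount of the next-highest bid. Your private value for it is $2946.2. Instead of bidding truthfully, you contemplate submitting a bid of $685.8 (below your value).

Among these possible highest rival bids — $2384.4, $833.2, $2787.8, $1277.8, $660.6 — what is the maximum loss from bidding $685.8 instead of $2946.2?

$2113

$2384.4: truthful gives $561.8, deviation gives $0 → loss $561.8.
$833.2: truthful gives $2113, deviation gives $0 → loss $2113.
$2787.8: truthful gives $158.4, deviation gives $0 → loss $158.4.
$1277.8: truthful gives $1668.4, deviation gives $0 → loss $1668.4.
$660.6: same outcome either way → loss $0.
Maximum loss: $2113.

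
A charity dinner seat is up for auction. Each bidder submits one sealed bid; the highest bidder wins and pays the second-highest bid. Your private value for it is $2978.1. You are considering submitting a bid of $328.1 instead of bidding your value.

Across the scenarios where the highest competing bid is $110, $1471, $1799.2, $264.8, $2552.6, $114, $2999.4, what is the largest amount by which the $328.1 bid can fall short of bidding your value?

$1507.1

$110: same outcome either way → loss $0.
$1471: truthful gives $1507.1, deviation gives $0 → loss $1507.1.
$1799.2: truthful gives $1178.9, deviation gives $0 → loss $1178.9.
$264.8: same outcome either way → loss $0.
$2552.6: truthful gives $425.5, deviation gives $0 → loss $425.5.
$114: same outcome either way → loss $0.
$2999.4: same outcome either way → loss $0.
Maximum loss: $1507.1.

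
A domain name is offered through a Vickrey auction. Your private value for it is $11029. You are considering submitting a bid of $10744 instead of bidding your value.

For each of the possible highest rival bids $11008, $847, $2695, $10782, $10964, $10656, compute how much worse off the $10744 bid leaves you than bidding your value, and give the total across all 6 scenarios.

$333

The deviation costs you only when the competing bid falls strictly between $10744 and $11029; elsewhere both bids give the same outcome.
$11008: truthful payoff $21, deviation payoff $0 → loss $21.
$847: outcomes coincide → loss $0.
$2695: outcomes coincide → loss $0.
$10782: truthful payoff $247, deviation payoff $0 → loss $247.
$10964: truthful payoff $65, deviation payoff $0 → loss $65.
$10656: outcomes coincide → loss $0.
Total loss = $21 + $247 + $65 = $333.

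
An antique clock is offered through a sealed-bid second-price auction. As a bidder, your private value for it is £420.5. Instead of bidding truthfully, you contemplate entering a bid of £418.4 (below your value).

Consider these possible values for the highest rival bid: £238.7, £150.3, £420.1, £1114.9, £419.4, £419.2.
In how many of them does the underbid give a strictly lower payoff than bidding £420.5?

The deviation hurts exactly when the highest competing bid lies strictly between £418.4 and £420.5 — underbidding then forfeits a profitable win.
£238.7: below both → same outcome either way.
£150.3: below both → same outcome either way.
£420.1: inside the interval → strictly worse (loss £0.4).
£1114.9: above both → same outcome either way.
£419.4: inside the interval → strictly worse (loss £1.1).
£419.2: inside the interval → strictly worse (loss £1.3).
Count: 3.

3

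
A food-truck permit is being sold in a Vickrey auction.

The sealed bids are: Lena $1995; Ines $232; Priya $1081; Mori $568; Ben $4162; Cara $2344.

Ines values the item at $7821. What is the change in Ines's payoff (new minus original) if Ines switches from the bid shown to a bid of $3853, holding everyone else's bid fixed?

$0

The highest bid among the other bidders is $4162; Ines's bid doesn't change that.
Original bid $232: Ines is not highest (top rival bid is $4162); payoff $0.
Alternative bid $3853: Ines is not highest (top rival bid is $4162); payoff $0.
Change in payoff = $0 − ($0) = $0.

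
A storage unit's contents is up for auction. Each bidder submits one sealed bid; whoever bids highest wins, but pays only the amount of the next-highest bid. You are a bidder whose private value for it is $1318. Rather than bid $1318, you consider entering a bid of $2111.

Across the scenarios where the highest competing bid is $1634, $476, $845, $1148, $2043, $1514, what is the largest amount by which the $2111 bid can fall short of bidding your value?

$725

$1634: truthful gives $0, deviation gives −$316 → loss $316.
$476: same outcome either way → loss $0.
$845: same outcome either way → loss $0.
$1148: same outcome either way → loss $0.
$2043: truthful gives $0, deviation gives −$725 → loss $725.
$1514: truthful gives $0, deviation gives −$196 → loss $196.
Maximum loss: $725.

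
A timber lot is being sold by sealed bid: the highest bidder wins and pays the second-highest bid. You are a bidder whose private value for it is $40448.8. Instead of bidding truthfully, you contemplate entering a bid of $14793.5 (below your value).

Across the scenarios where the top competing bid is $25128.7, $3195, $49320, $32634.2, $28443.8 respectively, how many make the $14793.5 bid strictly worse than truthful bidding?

The deviation hurts exactly when the highest competing bid lies strictly between $14793.5 and $40448.8 — underbidding then forfeits a profitable win.
$25128.7: inside the interval → strictly worse (loss $15320.1).
$3195: below both → same outcome either way.
$49320: above both → same outcome either way.
$32634.2: inside the interval → strictly worse (loss $7814.6).
$28443.8: inside the interval → strictly worse (loss $12005).
Count: 3.

3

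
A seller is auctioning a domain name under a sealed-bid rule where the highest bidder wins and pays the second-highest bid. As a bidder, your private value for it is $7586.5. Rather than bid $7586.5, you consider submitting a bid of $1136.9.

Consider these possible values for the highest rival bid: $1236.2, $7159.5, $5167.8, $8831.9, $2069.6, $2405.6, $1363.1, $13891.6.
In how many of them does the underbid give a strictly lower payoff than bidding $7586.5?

6

The deviation hurts exactly when the highest competing bid lies strictly between $1136.9 and $7586.5 — underbidding then forfeits a profitable win.
$1236.2: inside the interval → strictly worse (loss $6350.3).
$7159.5: inside the interval → strictly worse (loss $427).
$5167.8: inside the interval → strictly worse (loss $2418.7).
$8831.9: above both → same outcome either way.
$2069.6: inside the interval → strictly worse (loss $5516.9).
$2405.6: inside the interval → strictly worse (loss $5180.9).
$1363.1: inside the interval → strictly worse (loss $6223.4).
$13891.6: above both → same outcome either way.
Count: 6.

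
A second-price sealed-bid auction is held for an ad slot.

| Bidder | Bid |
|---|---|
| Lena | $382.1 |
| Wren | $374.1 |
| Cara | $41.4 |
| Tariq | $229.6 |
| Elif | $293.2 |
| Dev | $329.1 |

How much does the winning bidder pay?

$374.1

Highest bid: Lena at $382.1, so Lena wins.
Second-highest bid: Wren at $374.1 — that is the price the winner pays.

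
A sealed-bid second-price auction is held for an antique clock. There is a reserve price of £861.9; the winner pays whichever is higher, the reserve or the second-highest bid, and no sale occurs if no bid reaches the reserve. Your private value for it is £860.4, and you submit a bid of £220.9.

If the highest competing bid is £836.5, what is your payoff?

Your bid £220.9 is below the highest competing bid £836.5, so you lose. Payoff £0.

£0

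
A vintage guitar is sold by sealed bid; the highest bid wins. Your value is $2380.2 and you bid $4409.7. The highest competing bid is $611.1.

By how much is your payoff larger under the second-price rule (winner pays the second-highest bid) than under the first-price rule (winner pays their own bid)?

You have the highest bid, so you win under either rule.
Second-price: pay $611.1 → payoff $1769.1.
First-price: pay your own bid $4409.7 → payoff −$2029.5.
Difference = $1769.1 − (−$2029.5) = $3798.6.

$3798.6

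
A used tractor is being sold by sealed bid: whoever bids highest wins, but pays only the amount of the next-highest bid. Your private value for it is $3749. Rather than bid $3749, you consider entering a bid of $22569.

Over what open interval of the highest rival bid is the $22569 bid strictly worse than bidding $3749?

($3749, $22569)

If the competing bid is below $3749, both bids win at the same price — no difference.
If it is above $22569, both bids lose — no difference.
If it lies strictly between $3749 and $22569, bidding your value loses (payoff 0) while bidding $22569 wins at a price above your value (payoff negative).
So the deviation strictly hurts on the open interval ($3749, $22569).
In a second-price auction your bid sets only whether you win, not what you pay, so bidding your true value is weakly dominant.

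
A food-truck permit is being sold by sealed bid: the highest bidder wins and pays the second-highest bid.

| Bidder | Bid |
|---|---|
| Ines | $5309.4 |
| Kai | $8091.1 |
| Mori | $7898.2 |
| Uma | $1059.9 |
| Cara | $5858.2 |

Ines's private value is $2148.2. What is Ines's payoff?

$0

Highest bid: Kai at $8091.1, so Kai wins.
Second-highest bid: Mori at $7898.2 — that is the price the winner pays.
Ines did not win, so Ines pays nothing and receives nothing: payoff $0.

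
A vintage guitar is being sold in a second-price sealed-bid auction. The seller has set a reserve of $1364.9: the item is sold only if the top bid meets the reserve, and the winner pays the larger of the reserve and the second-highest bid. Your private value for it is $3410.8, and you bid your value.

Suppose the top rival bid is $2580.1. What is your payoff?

$830.7

Your bid $3410.8 is the highest and exceeds the reserve.
Price = max(second-highest bid, reserve) = max($2580.1, $1364.9) = $2580.1.
Payoff = $3410.8 − $2580.1 = $830.7.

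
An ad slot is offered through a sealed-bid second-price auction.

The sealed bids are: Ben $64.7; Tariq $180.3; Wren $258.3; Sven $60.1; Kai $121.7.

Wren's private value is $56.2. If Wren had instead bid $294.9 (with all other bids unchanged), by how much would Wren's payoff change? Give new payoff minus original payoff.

The highest bid among the other bidders is $180.3; Wren's bid doesn't change that.
Original bid $258.3: Wren is highest, pays the top rival bid $180.3; payoff $56.2 − $180.3 = −$124.1.
Alternative bid $294.9: Wren is highest, pays the top rival bid $180.3; payoff $56.2 − $180.3 = −$124.1.
Change in payoff = −$124.1 − (−$124.1) = $0.

$0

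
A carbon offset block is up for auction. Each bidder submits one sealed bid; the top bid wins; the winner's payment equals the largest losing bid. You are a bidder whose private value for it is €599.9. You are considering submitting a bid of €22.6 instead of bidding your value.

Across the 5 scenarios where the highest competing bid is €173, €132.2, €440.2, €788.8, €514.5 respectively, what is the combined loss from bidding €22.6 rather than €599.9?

The deviation costs you only when the competing bid falls strictly between €22.6 and €599.9; elsewhere both bids give the same outcome.
€173: truthful payoff €426.9, deviation payoff €0 → loss €426.9.
€132.2: truthful payoff €467.7, deviation payoff €0 → loss €467.7.
€440.2: truthful payoff €159.7, deviation payoff €0 → loss €159.7.
€788.8: outcomes coincide → loss €0.
€514.5: truthful payoff €85.4, deviation payoff €0 → loss €85.4.
Total loss = €426.9 + €467.7 + €159.7 + €85.4 = €1139.7.

€1139.7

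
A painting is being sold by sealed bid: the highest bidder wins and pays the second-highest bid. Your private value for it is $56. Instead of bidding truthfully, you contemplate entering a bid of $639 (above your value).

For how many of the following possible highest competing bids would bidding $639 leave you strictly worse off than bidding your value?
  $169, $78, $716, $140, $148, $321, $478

6

The deviation hurts exactly when the highest competing bid lies strictly between $56 and $639 — overbidding then wins at a price above your value.
$169: inside the interval → strictly worse (loss $113).
$78: inside the interval → strictly worse (loss $22).
$716: above both → same outcome either way.
$140: inside the interval → strictly worse (loss $84).
$148: inside the interval → strictly worse (loss $92).
$321: inside the interval → strictly worse (loss $265).
$478: inside the interval → strictly worse (loss $422).
Count: 6.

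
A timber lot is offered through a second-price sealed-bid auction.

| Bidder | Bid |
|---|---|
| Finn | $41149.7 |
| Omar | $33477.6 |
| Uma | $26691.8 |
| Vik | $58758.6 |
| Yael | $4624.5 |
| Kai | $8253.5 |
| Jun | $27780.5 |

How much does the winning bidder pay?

Highest bid: Vik at $58758.6, so Vik wins.
Second-highest bid: Finn at $41149.7 — that is the price the winner pays.

$41149.7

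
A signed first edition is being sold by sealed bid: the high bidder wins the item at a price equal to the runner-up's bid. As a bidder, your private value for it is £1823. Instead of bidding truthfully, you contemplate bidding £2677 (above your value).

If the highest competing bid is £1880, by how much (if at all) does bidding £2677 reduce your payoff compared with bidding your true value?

£57

Bidding your value £1823: you lose (since £1823 < £1880). Payoff £0.
Bidding £2677: you win and pay £1880. Payoff £1823 − £1880 = −£57.
The competing bid £1880 lies between your value and your inflated bid, so overbidding wins an item priced above your value.
Loss from deviating = £0 − (−£57) = £57.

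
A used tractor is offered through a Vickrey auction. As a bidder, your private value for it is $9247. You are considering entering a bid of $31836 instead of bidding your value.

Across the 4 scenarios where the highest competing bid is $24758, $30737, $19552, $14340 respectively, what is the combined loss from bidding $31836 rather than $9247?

$52399

The deviation costs you only when the competing bid falls strictly between $9247 and $31836; elsewhere both bids give the same outcome.
$24758: truthful payoff $0, deviation payoff −$15511 → loss $15511.
$30737: truthful payoff $0, deviation payoff −$21490 → loss $21490.
$19552: truthful payoff $0, deviation payoff −$10305 → loss $10305.
$14340: truthful payoff $0, deviation payoff −$5093 → loss $5093.
Total loss = $15511 + $21490 + $10305 + $5093 = $52399.
In a second-price auction your bid sets only whether you win, not what you pay, so bidding your true value is weakly dominant.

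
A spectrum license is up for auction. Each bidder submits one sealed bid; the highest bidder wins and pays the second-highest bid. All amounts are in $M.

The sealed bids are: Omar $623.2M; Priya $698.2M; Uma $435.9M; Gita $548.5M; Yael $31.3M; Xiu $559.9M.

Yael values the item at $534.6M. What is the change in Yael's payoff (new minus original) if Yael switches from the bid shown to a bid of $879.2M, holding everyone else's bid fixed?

−$163.6M

The highest bid among the other bidders is $698.2M; Yael's bid doesn't change that.
Original bid $31.3M: Yael is not highest (top rival bid is $698.2M); payoff $0M.
Alternative bid $879.2M: Yael is highest, pays the top rival bid $698.2M; payoff $534.6M − $698.2M = −$163.6M.
Change in payoff = −$163.6M − ($0M) = −$163.6M.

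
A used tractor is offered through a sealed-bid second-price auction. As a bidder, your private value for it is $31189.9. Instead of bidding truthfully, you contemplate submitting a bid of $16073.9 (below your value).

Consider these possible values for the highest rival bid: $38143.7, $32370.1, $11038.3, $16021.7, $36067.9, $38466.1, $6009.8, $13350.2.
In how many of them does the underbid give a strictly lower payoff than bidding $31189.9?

0

The deviation hurts exactly when the highest competing bid lies strictly between $16073.9 and $31189.9 — underbidding then forfeits a profitable win.
$38143.7: above both → same outcome either way.
$32370.1: above both → same outcome either way.
$11038.3: below both → same outcome either way.
$16021.7: below both → same outcome either way.
$36067.9: above both → same outcome either way.
$38466.1: above both → same outcome either way.
$6009.8: below both → same outcome either way.
$13350.2: below both → same outcome either way.
Count: 0.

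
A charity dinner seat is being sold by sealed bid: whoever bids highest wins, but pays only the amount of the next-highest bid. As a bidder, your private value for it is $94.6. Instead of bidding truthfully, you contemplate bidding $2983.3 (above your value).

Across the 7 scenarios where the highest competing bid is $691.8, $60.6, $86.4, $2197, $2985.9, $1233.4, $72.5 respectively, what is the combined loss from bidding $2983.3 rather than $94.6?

The deviation costs you only when the competing bid falls strictly between $94.6 and $2983.3; elsewhere both bids give the same outcome.
$691.8: truthful payoff $0, deviation payoff −$597.2 → loss $597.2.
$60.6: outcomes coincide → loss $0.
$86.4: outcomes coincide → loss $0.
$2197: truthful payoff $0, deviation payoff −$2102.4 → loss $2102.4.
$2985.9: outcomes coincide → loss $0.
$1233.4: truthful payoff $0, deviation payoff −$1138.8 → loss $1138.8.
$72.5: outcomes coincide → loss $0.
Total loss = $597.2 + $2102.4 + $1138.8 = $3838.4.
Truthful bidding weakly dominates here: raising your bid can only win items priced above your value, and lowering it can only forfeit items priced below.

$3838.4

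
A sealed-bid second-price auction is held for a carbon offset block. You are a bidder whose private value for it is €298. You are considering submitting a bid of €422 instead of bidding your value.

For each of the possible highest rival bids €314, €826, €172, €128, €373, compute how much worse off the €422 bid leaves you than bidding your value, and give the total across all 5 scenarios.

The deviation costs you only when the competing bid falls strictly between €298 and €422; elsewhere both bids give the same outcome.
€314: truthful payoff €0, deviation payoff −€16 → loss €16.
€826: outcomes coincide → loss €0.
€172: outcomes coincide → loss €0.
€128: outcomes coincide → loss €0.
€373: truthful payoff €0, deviation payoff −€75 → loss €75.
Total loss = €16 + €75 = €91.

€91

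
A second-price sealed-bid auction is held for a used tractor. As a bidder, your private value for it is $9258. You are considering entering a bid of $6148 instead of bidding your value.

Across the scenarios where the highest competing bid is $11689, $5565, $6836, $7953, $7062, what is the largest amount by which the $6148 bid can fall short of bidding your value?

$11689: same outcome either way → loss $0.
$5565: same outcome either way → loss $0.
$6836: truthful gives $2422, deviation gives $0 → loss $2422.
$7953: truthful gives $1305, deviation gives $0 → loss $1305.
$7062: truthful gives $2196, deviation gives $0 → loss $2196.
Maximum loss: $2422.

$2422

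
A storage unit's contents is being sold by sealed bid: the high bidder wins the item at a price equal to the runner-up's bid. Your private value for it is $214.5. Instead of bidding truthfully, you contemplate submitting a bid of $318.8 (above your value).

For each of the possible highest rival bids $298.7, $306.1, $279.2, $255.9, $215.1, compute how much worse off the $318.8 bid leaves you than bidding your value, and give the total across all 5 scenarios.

$282.5

The deviation costs you only when the competing bid falls strictly between $214.5 and $318.8; elsewhere both bids give the same outcome.
$298.7: truthful payoff $0, deviation payoff −$84.2 → loss $84.2.
$306.1: truthful payoff $0, deviation payoff −$91.6 → loss $91.6.
$279.2: truthful payoff $0, deviation payoff −$64.7 → loss $64.7.
$255.9: truthful payoff $0, deviation payoff −$41.4 → loss $41.4.
$215.1: truthful payoff $0, deviation payoff −$0.6 → loss $0.6.
Total loss = $84.2 + $91.6 + $64.7 + $41.4 + $0.6 = $282.5.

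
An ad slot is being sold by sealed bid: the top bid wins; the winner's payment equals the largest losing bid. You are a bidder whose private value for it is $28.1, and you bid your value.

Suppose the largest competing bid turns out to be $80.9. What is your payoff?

Your bid $28.1 is below the highest competing bid $80.9, so you lose.
A losing bidder pays nothing and receives nothing: payoff = $0.

$0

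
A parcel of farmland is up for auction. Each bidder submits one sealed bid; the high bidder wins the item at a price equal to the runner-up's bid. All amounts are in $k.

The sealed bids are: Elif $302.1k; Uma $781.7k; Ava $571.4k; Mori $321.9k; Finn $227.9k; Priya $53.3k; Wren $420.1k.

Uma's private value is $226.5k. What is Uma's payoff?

Highest bid: Uma at $781.7k, so Uma wins.
Second-highest bid: Ava at $571.4k — that is the price the winner pays.
Uma's payoff = value − price = $226.5k − $571.4k = −$344.9k.

−$344.9k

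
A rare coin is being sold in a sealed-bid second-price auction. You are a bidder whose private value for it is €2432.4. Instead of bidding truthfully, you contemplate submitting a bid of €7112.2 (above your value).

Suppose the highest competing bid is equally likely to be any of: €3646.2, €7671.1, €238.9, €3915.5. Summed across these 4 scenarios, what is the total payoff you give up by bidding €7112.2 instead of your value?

The deviation costs you only when the competing bid falls strictly between €2432.4 and €7112.2; elsewhere both bids give the same outcome.
€3646.2: truthful payoff €0, deviation payoff −€1213.8 → loss €1213.8.
€7671.1: outcomes coincide → loss €0.
€238.9: outcomes coincide → loss €0.
€3915.5: truthful payoff €0, deviation payoff −€1483.1 → loss €1483.1.
Total loss = €1213.8 + €1483.1 = €2696.9.
Truthful bidding weakly dominates here: raising your bid can only win items priced above your value, and lowering it can only forfeit items priced below.

€2696.9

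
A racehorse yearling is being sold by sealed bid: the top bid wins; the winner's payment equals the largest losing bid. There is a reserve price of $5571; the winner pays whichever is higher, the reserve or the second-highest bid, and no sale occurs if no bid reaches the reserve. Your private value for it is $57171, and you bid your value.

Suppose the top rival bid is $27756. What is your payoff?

Your bid $57171 is the highest and exceeds the reserve.
Price = max(second-highest bid, reserve) = max($27756, $5571) = $27756.
Payoff = $57171 − $27756 = $29415.

$29415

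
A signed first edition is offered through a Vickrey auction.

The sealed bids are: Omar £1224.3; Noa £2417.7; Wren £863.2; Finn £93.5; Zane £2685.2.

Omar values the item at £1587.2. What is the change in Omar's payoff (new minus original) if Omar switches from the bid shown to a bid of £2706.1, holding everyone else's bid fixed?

−£1098

The highest bid among the other bidders is £2685.2; Omar's bid doesn't change that.
Original bid £1224.3: Omar is not highest (top rival bid is £2685.2); payoff £0.
Alternative bid £2706.1: Omar is highest, pays the top rival bid £2685.2; payoff £1587.2 − £2685.2 = −£1098.
Change in payoff = −£1098 − (£0) = −£1098.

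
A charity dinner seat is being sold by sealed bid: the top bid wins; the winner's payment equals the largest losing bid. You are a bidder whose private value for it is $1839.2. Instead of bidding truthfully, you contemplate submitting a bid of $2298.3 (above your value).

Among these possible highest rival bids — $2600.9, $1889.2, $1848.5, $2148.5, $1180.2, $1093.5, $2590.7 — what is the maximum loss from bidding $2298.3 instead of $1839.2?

$309.3

$2600.9: same outcome either way → loss $0.
$1889.2: truthful gives $0, deviation gives −$50 → loss $50.
$1848.5: truthful gives $0, deviation gives −$9.3 → loss $9.3.
$2148.5: truthful gives $0, deviation gives −$309.3 → loss $309.3.
$1180.2: same outcome either way → loss $0.
$1093.5: same outcome either way → loss $0.
$2590.7: same outcome either way → loss $0.
Maximum loss: $309.3.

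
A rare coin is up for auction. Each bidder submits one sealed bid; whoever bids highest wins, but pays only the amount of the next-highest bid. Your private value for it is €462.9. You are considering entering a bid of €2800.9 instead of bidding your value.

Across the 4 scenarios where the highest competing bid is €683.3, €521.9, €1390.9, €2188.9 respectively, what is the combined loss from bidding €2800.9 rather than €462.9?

€2933.4

The deviation costs you only when the competing bid falls strictly between €462.9 and €2800.9; elsewhere both bids give the same outcome.
€683.3: truthful payoff €0, deviation payoff −€220.4 → loss €220.4.
€521.9: truthful payoff €0, deviation payoff −€59 → loss €59.
€1390.9: truthful payoff €0, deviation payoff −€928 → loss €928.
€2188.9: truthful payoff €0, deviation payoff −€1726 → loss €1726.
Total loss = €220.4 + €59 + €928 + €1726 = €2933.4.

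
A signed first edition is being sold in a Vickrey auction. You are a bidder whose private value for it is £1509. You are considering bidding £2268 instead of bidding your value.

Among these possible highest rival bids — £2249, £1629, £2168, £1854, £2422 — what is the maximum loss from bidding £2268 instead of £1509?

£740

£2249: truthful gives £0, deviation gives −£740 → loss £740.
£1629: truthful gives £0, deviation gives −£120 → loss £120.
£2168: truthful gives £0, deviation gives −£659 → loss £659.
£1854: truthful gives £0, deviation gives −£345 → loss £345.
£2422: same outcome either way → loss £0.
Maximum loss: £740.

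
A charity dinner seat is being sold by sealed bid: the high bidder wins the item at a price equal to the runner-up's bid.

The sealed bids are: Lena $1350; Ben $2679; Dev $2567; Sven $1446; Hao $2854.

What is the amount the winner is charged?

$2679

Highest bid: Hao at $2854, so Hao wins.
Second-highest bid: Ben at $2679 — that is the price the winner pays.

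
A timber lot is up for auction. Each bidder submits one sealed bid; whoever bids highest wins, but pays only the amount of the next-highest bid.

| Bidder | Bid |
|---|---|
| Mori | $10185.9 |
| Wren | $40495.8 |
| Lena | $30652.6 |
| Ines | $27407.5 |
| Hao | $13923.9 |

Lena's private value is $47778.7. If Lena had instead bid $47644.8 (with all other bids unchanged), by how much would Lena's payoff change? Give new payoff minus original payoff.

$7282.9

The highest bid among the other bidders is $40495.8; Lena's bid doesn't change that.
Original bid $30652.6: Lena is not highest (top rival bid is $40495.8); payoff $0.
Alternative bid $47644.8: Lena is highest, pays the top rival bid $40495.8; payoff $47778.7 − $40495.8 = $7282.9.
Change in payoff = $7282.9 − ($0) = $7282.9.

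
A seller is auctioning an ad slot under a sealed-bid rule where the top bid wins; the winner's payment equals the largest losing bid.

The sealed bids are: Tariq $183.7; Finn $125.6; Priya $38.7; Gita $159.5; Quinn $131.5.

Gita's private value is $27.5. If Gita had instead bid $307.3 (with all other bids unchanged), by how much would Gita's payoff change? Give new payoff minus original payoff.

The highest bid among the other bidders is $183.7; Gita's bid doesn't change that.
Original bid $159.5: Gita is not highest (top rival bid is $183.7); payoff $0.
Alternative bid $307.3: Gita is highest, pays the top rival bid $183.7; payoff $27.5 − $183.7 = −$156.2.
Change in payoff = −$156.2 − ($0) = −$156.2.

−$156.2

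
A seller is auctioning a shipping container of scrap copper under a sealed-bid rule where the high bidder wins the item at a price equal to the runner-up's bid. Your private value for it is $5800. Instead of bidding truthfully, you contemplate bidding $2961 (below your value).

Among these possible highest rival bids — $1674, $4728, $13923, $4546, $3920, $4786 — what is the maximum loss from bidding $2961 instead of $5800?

$1674: same outcome either way → loss $0.
$4728: truthful gives $1072, deviation gives $0 → loss $1072.
$13923: same outcome either way → loss $0.
$4546: truthful gives $1254, deviation gives $0 → loss $1254.
$3920: truthful gives $1880, deviation gives $0 → loss $1880.
$4786: truthful gives $1014, deviation gives $0 → loss $1014.
Maximum loss: $1880.

$1880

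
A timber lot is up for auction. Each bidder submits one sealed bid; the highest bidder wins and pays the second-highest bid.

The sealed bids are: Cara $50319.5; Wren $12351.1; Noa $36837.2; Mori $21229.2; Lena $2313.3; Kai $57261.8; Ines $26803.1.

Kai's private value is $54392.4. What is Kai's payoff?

Highest bid: Kai at $57261.8, so Kai wins.
Second-highest bid: Cara at $50319.5 — that is the price the winner pays.
Kai's payoff = value − price = $54392.4 − $50319.5 = $4072.9.

$4072.9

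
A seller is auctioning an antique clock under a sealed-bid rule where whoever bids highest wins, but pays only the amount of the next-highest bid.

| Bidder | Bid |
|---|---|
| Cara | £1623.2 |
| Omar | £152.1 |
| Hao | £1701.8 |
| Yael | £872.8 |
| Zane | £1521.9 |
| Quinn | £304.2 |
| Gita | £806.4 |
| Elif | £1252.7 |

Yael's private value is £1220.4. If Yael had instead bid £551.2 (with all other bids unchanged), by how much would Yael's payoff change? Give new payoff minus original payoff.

The highest bid among the other bidders is £1701.8; Yael's bid doesn't change that.
Original bid £872.8: Yael is not highest (top rival bid is £1701.8); payoff £0.
Alternative bid £551.2: Yael is not highest (top rival bid is £1701.8); payoff £0.
Change in payoff = £0 − (£0) = £0.

£0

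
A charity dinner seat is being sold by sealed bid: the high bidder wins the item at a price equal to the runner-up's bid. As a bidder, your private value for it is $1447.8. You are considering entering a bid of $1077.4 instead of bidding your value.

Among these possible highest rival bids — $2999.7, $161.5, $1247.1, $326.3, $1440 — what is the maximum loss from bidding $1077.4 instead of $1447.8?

$200.7

$2999.7: same outcome either way → loss $0.
$161.5: same outcome either way → loss $0.
$1247.1: truthful gives $200.7, deviation gives $0 → loss $200.7.
$326.3: same outcome either way → loss $0.
$1440: truthful gives $7.8, deviation gives $0 → loss $7.8.
Maximum loss: $200.7.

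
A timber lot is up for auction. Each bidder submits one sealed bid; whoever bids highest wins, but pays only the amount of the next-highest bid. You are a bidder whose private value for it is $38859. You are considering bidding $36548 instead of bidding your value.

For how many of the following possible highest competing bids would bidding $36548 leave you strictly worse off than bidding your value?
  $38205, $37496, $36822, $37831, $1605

The deviation hurts exactly when the highest competing bid lies strictly between $36548 and $38859 — underbidding then forfeits a profitable win.
$38205: inside the interval → strictly worse (loss $654).
$37496: inside the interval → strictly worse (loss $1363).
$36822: inside the interval → strictly worse (loss $2037).
$37831: inside the interval → strictly worse (loss $1028).
$1605: below both → same outcome either way.
Count: 4.

4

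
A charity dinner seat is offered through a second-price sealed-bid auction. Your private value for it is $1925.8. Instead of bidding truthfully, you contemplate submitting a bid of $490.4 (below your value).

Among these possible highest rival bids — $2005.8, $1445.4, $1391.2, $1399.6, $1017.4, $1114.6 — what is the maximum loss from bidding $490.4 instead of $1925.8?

$2005.8: same outcome either way → loss $0.
$1445.4: truthful gives $480.4, deviation gives $0 → loss $480.4.
$1391.2: truthful gives $534.6, deviation gives $0 → loss $534.6.
$1399.6: truthful gives $526.2, deviation gives $0 → loss $526.2.
$1017.4: truthful gives $908.4, deviation gives $0 → loss $908.4.
$1114.6: truthful gives $811.2, deviation gives $0 → loss $811.2.
Maximum loss: $908.4.

$908.4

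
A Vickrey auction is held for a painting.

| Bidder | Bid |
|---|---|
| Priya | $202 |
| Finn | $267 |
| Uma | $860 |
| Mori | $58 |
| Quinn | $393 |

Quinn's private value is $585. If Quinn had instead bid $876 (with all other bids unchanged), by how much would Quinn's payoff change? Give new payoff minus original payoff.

−$275

The highest bid among the other bidders is $860; Quinn's bid doesn't change that.
Original bid $393: Quinn is not highest (top rival bid is $860); payoff $0.
Alternative bid $876: Quinn is highest, pays the top rival bid $860; payoff $585 − $860 = −$275.
Change in payoff = −$275 − ($0) = −$275.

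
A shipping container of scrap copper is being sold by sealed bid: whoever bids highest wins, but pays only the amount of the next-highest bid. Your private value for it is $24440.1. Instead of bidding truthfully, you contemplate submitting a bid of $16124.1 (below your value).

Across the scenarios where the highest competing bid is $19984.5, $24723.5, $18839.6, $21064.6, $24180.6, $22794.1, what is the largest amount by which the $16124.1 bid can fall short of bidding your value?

$5600.5

$19984.5: truthful gives $4455.6, deviation gives $0 → loss $4455.6.
$24723.5: same outcome either way → loss $0.
$18839.6: truthful gives $5600.5, deviation gives $0 → loss $5600.5.
$21064.6: truthful gives $3375.5, deviation gives $0 → loss $3375.5.
$24180.6: truthful gives $259.5, deviation gives $0 → loss $259.5.
$22794.1: truthful gives $1646, deviation gives $0 → loss $1646.
Maximum loss: $5600.5.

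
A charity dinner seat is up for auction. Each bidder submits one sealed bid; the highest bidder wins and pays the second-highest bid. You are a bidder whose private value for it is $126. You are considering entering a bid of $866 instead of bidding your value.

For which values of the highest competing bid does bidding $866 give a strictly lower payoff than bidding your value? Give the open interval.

If the competing bid is below $126, both bids win at the same price — no difference.
If it is above $866, both bids lose — no difference.
If it lies strictly between $126 and $866, bidding your value loses (payoff 0) while bidding $866 wins at a price above your value (payoff negative).
So the deviation strictly hurts on the open interval ($126, $866).

($126, $866)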